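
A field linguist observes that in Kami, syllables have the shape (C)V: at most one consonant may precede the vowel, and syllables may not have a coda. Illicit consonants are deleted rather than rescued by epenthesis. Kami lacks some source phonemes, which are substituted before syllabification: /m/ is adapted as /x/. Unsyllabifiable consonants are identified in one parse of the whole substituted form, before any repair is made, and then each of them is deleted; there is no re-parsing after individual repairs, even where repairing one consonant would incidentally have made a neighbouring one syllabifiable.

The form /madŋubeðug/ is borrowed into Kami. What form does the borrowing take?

Substitution: /m/ → /x/, giving /xadŋubeðug/.
Syllabifying with onset maximization leaves /d/, /g/ stranded (no codas are permitted; onsets are limited to one consonant).
Each unlicensed consonant is deleted: /d/, /g/.

xaŋubeðu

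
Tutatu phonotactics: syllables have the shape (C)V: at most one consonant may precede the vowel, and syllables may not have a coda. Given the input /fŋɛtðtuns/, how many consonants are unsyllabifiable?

5

The consonants /f/, /t/, /ð/, /n/, /s/ cannot be parsed into a legal (C)V syllable (no codas are permitted; onsets are limited to one consonant).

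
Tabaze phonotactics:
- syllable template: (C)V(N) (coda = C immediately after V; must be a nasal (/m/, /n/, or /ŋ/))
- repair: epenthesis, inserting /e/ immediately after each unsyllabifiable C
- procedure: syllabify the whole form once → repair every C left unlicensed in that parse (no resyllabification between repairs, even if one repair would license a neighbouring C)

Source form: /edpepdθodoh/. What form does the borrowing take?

Under (C)V(N), the unsyllabifiable consonants are /d/, /p/, /d/, /h/ (only a nasal (/m/, /n/, or /ŋ/) is licensed in coda position; onsets are limited to one consonant).
Each unlicensed consonant becomes the onset of a new syllable: /d/ → /de/, /p/ → /pe/, /d/ → /de/, /h/ → /he/.

edepepedeθodohe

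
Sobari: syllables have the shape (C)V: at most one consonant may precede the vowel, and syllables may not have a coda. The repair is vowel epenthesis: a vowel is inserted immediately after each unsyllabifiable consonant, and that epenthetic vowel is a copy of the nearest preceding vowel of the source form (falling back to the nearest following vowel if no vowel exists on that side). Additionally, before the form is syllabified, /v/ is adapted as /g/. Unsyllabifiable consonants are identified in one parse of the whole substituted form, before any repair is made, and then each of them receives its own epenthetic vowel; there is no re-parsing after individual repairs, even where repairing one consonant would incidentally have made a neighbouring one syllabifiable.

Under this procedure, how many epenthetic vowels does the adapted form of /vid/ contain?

1

After substitution the input is /gid/.
The unsyllabifiable consonants are /d/; each receives one epenthetic vowel.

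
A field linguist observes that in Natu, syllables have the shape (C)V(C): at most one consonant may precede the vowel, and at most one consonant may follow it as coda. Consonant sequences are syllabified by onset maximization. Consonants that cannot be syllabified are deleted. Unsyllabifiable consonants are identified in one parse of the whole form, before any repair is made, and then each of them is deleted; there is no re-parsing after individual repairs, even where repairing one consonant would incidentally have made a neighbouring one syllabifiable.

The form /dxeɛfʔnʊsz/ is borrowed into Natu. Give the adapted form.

Under (C)V(C), the unsyllabifiable consonants are /d/, /ʔ/, /z/ (at most one coda consonant is licensed; onsets are limited to one consonant).
Deletion applies to /d/, /ʔ/, /z/.

xeɛfnʊs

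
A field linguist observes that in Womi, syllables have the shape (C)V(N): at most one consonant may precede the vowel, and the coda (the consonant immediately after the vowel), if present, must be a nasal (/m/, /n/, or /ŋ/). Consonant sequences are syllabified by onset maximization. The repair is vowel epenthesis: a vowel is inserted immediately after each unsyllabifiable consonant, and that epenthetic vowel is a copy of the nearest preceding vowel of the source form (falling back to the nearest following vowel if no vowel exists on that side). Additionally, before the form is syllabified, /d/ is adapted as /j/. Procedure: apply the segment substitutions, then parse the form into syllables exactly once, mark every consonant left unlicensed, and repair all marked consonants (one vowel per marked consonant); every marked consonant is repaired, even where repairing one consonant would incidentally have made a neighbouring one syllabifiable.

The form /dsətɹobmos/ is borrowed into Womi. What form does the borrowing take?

Substitution: /d/ → /j/, giving /jsətɹobmos/.
Syllabifying with onset maximization leaves /j/, /t/, /b/, /s/ stranded (only a nasal (/m/, /n/, or /ŋ/) is licensed in coda position; onsets are limited to one consonant).
Inserting the epenthetic vowel yields /j/ → /jə/, /t/ → /tə/, /b/ → /bo/, /s/ → /so/.

jəsətəɹobomoso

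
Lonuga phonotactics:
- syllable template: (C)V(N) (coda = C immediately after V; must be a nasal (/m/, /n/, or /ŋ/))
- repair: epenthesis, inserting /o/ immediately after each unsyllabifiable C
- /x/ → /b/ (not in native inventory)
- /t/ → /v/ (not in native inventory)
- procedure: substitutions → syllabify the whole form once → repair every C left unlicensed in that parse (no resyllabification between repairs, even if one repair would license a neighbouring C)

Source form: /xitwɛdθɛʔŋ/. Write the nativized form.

Substitution: /x/ → /b/, /t/ → /v/, giving /bivwɛdθɛʔŋ/.
Under (C)V(N), the unsyllabifiable consonants are /v/, /d/, /ʔ/, /ŋ/ (only a nasal (/m/, /n/, or /ŋ/) is licensed in coda position; onsets are limited to one consonant).
Each unlicensed consonant becomes the onset of a new syllable: /v/ → /vo/, /d/ → /do/, /ʔ/ → /ʔo/, /ŋ/ → /ŋo/.

bivowɛdoθɛʔoŋo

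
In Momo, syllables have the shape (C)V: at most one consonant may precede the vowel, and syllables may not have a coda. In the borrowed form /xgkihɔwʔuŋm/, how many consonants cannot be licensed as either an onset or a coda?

5

Under (C)V, the unsyllabifiable consonants are /x/, /g/, /w/, /ŋ/, /m/ (no codas are permitted; onsets are limited to one consonant).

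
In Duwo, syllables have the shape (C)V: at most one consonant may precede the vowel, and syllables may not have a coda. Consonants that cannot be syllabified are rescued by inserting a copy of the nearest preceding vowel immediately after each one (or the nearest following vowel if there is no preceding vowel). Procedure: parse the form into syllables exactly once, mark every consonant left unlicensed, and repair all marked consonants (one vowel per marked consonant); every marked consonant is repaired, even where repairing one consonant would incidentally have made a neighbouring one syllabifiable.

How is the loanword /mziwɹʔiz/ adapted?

Syllabifying with onset maximization leaves /m/, /w/, /ɹ/, /z/ stranded (no codas are permitted; onsets are limited to one consonant).
Inserting the epenthetic vowel yields /m/ → /mi/, /w/ → /wi/, /ɹ/ → /ɹi/, /z/ → /zi/.

miziwiɹiʔizi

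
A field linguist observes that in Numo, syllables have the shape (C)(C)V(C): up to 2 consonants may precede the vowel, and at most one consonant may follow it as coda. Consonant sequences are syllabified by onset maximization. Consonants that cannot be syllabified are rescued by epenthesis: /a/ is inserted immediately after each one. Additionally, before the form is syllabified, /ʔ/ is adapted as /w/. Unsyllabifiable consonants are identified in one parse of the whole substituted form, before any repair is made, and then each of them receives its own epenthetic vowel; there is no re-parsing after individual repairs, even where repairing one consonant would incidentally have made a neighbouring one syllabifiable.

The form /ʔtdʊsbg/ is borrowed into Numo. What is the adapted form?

Substitution: /ʔ/ → /w/, giving /wtdʊsbg/.
Syllabifying with onset maximization leaves /w/, /b/, /g/ stranded (at most one coda consonant is licensed; onsets may contain at most 2 consonants).
Inserting the epenthetic vowel yields /w/ → /wa/, /b/ → /ba/, /g/ → /ga/.

watdʊsbaga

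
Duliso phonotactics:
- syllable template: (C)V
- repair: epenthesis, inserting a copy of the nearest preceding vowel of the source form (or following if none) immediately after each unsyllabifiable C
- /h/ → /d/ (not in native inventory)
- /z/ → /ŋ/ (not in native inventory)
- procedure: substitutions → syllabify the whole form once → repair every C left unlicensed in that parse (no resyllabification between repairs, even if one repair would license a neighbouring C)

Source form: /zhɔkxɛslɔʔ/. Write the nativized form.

Substitution: /z/ → /ŋ/, /h/ → /d/, giving /ŋdɔkxɛslɔʔ/.
Under (C)V, the unsyllabifiable consonants are /ŋ/, /k/, /s/, /ʔ/ (no codas are permitted; onsets are limited to one consonant).
Epenthesis after each stranded consonant: /ŋ/ → /ŋɔ/, /k/ → /kɔ/, /s/ → /sɛ/, /ʔ/ → /ʔɔ/.

ŋɔdɔkɔxɛsɛlɔʔɔ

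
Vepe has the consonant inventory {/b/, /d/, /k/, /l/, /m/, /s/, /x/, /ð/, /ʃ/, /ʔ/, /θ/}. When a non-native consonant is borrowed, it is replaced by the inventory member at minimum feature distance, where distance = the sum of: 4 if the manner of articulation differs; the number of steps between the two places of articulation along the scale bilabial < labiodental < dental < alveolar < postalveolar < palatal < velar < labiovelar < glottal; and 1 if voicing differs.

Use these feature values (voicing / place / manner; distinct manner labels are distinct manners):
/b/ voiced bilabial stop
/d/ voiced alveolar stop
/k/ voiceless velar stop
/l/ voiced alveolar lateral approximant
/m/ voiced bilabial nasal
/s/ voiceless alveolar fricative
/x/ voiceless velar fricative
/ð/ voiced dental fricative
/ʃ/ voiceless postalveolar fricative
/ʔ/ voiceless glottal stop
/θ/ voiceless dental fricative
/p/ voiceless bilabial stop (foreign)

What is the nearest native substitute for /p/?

/b/ is closest: same manner (stop), place distance 0 (bilabial→bilabial), voicing differs (+1); total 1. Next closest is /d/ at distance 4.

b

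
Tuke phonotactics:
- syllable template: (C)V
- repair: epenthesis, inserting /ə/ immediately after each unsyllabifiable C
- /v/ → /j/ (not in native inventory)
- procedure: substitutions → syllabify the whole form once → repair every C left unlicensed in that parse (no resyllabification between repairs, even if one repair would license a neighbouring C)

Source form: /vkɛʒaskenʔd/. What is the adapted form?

jəkɛʒasəkenəʔədə

Substitution: /v/ → /j/, giving /jkɛʒaskenʔd/.
Syllabifying with onset maximization leaves /j/, /s/, /n/, /ʔ/, /d/ stranded (no codas are permitted; onsets are limited to one consonant).
Each unlicensed consonant becomes the onset of a new syllable: /j/ → /jə/, /s/ → /sə/, /n/ → /nə/, /ʔ/ → /ʔə/, /d/ → /də/.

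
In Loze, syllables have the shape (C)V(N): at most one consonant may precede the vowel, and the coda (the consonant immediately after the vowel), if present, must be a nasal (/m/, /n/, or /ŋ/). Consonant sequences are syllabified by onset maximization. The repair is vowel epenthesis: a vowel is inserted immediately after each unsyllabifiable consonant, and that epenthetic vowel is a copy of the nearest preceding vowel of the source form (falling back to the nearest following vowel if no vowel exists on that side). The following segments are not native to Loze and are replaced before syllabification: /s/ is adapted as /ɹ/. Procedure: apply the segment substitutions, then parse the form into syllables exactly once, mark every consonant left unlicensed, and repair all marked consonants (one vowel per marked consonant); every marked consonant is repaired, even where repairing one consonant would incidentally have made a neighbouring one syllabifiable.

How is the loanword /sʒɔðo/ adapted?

ɹɔʒɔðo

Substitution: /s/ → /ɹ/, giving /ɹʒɔðo/.
Under (C)V(N), the unsyllabifiable consonants are /ɹ/ (only a nasal (/m/, /n/, or /ŋ/) is licensed in coda position; onsets are limited to one consonant).
Inserting the epenthetic vowel yields /ɹ/ → /ɹɔ/.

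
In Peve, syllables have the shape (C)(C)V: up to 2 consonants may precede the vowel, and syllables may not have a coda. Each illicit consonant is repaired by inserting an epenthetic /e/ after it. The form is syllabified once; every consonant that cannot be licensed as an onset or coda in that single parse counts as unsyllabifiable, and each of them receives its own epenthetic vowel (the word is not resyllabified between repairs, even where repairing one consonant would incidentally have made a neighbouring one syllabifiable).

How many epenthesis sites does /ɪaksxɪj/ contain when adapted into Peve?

2

The unsyllabifiable consonants are /k/, /j/; each receives one epenthetic vowel.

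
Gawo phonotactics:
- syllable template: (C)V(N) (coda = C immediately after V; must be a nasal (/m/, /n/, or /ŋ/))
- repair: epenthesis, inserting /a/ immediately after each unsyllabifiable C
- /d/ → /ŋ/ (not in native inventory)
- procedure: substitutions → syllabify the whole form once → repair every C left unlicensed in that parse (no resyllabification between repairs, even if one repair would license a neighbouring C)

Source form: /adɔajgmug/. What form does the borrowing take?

aŋɔajagamuga

Substitution: /d/ → /ŋ/, giving /aŋɔajgmug/.
Under (C)V(N), the unsyllabifiable consonants are /j/, /g/, /g/ (only a nasal (/m/, /n/, or /ŋ/) is licensed in coda position; onsets are limited to one consonant).
Inserting the epenthetic vowel yields /j/ → /ja/, /g/ → /ga/, /g/ → /ga/.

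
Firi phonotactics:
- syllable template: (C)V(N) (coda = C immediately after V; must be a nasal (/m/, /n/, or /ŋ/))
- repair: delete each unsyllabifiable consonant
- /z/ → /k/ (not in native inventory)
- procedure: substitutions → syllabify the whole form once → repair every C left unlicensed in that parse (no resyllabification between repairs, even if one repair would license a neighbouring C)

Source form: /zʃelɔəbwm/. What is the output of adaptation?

Substitution: /z/ → /k/, giving /kʃelɔəbwm/.
Under (C)V(N), the unsyllabifiable consonants are /k/, /b/, /w/, /m/ (only a nasal (/m/, /n/, or /ŋ/) is licensed in coda position; onsets are limited to one consonant).
Deleting the stranded consonants removes /k/, /b/, /w/, /m/.

ʃelɔə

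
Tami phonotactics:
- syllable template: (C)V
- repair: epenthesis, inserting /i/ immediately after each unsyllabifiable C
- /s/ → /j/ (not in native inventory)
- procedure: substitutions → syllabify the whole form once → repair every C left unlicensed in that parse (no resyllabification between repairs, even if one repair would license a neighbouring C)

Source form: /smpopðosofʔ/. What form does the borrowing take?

jimipopiðojofiʔi

Substitution: /s/ → /j/, giving /jmpopðojofʔ/.
Syllabifying with onset maximization leaves /j/, /m/, /p/, /f/, /ʔ/ stranded (no codas are permitted; onsets are limited to one consonant).
Inserting the epenthetic vowel yields /j/ → /ji/, /m/ → /mi/, /p/ → /pi/, /f/ → /fi/, /ʔ/ → /ʔi/.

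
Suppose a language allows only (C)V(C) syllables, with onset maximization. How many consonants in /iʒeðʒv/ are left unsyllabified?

Syllabifying with onset maximization leaves /ʒ/, /v/ stranded (at most one coda consonant is licensed; onsets are limited to one consonant).

2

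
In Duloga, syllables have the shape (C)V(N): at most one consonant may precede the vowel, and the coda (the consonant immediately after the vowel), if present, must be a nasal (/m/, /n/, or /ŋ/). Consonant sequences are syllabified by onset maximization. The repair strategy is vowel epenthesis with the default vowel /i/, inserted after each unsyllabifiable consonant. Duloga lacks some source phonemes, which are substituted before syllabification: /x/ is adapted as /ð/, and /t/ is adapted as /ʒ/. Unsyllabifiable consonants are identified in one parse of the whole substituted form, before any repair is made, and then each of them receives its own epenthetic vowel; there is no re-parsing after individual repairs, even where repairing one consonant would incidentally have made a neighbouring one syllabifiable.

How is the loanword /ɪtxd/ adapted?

Substitution: /t/ → /ʒ/, /x/ → /ð/, giving /ɪʒðd/.
Under (C)V(N), the unsyllabifiable consonants are /ʒ/, /ð/, /d/ (only a nasal (/m/, /n/, or /ŋ/) is licensed in coda position; onsets are limited to one consonant).
Inserting the epenthetic vowel yields /ʒ/ → /ʒi/, /ð/ → /ði/, /d/ → /di/.

ɪʒiðidi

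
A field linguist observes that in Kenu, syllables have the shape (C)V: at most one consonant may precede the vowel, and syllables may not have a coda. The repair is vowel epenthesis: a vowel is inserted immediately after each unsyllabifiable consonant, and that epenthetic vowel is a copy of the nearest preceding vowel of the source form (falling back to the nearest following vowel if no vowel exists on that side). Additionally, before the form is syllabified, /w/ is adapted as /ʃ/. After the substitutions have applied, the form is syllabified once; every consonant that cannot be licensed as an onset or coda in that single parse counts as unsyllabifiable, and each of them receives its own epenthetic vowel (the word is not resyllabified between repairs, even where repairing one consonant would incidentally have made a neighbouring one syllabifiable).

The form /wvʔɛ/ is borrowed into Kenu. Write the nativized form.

ʃɛvɛʔɛ

Substitution: /w/ → /ʃ/, giving /ʃvʔɛ/.
Syllabifying with onset maximization leaves /ʃ/, /v/ stranded (no codas are permitted; onsets are limited to one consonant).
Inserting the epenthetic vowel yields /ʃ/ → /ʃɛ/, /v/ → /vɛ/.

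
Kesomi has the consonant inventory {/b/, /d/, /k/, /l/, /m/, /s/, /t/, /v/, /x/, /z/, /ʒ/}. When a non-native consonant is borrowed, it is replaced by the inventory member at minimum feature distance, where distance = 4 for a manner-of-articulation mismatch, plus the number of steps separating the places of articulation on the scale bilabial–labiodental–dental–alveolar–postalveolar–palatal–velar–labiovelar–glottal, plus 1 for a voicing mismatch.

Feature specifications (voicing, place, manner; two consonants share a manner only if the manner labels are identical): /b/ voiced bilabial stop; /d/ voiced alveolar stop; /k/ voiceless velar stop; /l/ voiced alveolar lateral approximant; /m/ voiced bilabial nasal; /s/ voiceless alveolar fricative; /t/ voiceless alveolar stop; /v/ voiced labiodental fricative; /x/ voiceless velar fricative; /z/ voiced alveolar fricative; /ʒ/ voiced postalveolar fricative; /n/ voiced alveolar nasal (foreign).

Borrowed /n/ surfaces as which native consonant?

/m/ is closest: same manner (nasal), place distance 3 (alveolar→bilabial), same voicing; total 3. Next closest is /d/ at distance 4.

m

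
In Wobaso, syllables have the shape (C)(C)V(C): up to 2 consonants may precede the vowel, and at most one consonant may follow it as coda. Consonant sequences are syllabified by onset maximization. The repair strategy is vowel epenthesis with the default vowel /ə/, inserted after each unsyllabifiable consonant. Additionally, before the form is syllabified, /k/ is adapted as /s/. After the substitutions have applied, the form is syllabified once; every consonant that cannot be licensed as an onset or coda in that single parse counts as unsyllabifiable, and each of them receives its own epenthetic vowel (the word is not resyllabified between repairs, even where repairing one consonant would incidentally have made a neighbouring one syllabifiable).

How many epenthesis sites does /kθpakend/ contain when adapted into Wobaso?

After substitution the input is /sθpasend/.
The unsyllabifiable consonants are /s/, /d/; each receives one epenthetic vowel.

2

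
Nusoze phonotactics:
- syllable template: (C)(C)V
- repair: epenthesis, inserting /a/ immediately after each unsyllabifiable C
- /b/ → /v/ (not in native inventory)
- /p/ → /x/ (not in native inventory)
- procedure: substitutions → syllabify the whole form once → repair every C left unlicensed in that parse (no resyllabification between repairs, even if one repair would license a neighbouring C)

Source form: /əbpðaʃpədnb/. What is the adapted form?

əvaxðaʃxədanava

Substitution: /b/ → /v/, /p/ → /x/, giving /əvxðaʃxədnv/.
Under (C)(C)V, the unsyllabifiable consonants are /v/, /d/, /n/, /v/ (no codas are permitted; onsets may contain at most 2 consonants).
Epenthesis after each stranded consonant: /v/ → /va/, /d/ → /da/, /n/ → /na/, /v/ → /va/.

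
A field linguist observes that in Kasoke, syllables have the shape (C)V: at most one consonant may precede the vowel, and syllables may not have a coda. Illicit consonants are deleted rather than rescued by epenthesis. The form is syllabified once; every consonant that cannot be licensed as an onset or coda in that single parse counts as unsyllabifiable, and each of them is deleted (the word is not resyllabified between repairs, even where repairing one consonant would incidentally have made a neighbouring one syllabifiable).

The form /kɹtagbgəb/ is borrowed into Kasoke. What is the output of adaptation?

tagə

Syllabifying with onset maximization leaves /k/, /ɹ/, /g/, /b/, /b/ stranded (no codas are permitted; onsets are limited to one consonant).
Each unlicensed consonant is deleted: /k/, /ɹ/, /g/, /b/, /b/.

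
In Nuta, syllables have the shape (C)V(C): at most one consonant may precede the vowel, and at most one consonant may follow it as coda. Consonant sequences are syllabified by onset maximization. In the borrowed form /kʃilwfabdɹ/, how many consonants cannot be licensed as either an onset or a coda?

The consonants /k/, /w/, /d/, /ɹ/ cannot be parsed into a legal (C)V(C) syllable (at most one coda consonant is licensed; onsets are limited to one consonant).

4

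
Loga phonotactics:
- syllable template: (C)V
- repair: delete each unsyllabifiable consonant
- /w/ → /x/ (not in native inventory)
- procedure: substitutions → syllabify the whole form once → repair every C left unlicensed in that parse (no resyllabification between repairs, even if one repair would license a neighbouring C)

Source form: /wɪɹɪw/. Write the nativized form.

xɪɹɪ

Substitution: /w/ → /x/, giving /xɪɹɪx/.
Syllabifying with onset maximization leaves /x/ stranded (no codas are permitted; onsets are limited to one consonant).
Deleting the stranded consonants removes /x/.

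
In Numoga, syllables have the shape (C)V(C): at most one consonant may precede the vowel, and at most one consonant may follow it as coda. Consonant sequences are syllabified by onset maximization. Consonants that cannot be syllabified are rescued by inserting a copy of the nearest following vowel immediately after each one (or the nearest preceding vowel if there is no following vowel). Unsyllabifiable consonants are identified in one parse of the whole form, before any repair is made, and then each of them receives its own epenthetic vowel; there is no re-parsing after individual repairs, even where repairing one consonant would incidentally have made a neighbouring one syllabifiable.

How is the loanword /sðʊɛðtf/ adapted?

The consonants /s/, /t/, /f/ cannot be parsed into a legal (C)V(C) syllable (at most one coda consonant is licensed; onsets are limited to one consonant).
Each unlicensed consonant becomes the onset of a new syllable: /s/ → /sʊ/, /t/ → /tɛ/, /f/ → /fɛ/.

sʊðʊɛðtɛfɛ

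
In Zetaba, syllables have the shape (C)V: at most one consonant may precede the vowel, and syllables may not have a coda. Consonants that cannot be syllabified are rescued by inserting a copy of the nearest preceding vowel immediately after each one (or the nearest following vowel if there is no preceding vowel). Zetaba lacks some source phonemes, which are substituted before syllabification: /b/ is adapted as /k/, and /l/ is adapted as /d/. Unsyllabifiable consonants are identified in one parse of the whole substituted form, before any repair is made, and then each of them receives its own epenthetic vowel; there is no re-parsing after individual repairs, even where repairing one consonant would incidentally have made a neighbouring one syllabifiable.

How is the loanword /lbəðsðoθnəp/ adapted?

dəkəðəsəðoθonəpə

Substitution: /l/ → /d/, /b/ → /k/, giving /dkəðsðoθnəp/.
Under (C)V, the unsyllabifiable consonants are /d/, /ð/, /s/, /θ/, /p/ (no codas are permitted; onsets are limited to one consonant).
Each unlicensed consonant becomes the onset of a new syllable: /d/ → /də/, /ð/ → /ðə/, /s/ → /sə/, /θ/ → /θo/, /p/ → /pə/.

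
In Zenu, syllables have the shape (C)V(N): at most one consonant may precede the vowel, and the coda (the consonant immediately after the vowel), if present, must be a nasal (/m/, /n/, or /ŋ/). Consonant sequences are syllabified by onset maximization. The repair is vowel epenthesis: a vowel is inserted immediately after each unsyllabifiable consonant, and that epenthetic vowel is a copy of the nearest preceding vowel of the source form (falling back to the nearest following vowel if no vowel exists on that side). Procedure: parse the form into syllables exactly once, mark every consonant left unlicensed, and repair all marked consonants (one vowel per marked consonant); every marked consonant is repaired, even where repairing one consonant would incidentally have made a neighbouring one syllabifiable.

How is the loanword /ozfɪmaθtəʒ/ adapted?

ozofɪmaθatəʒə

The consonants /z/, /θ/, /ʒ/ cannot be parsed into a legal (C)V(N) syllable (only a nasal (/m/, /n/, or /ŋ/) is licensed in coda position; onsets are limited to one consonant).
Each unlicensed consonant becomes the onset of a new syllable: /z/ → /zo/, /θ/ → /θa/, /ʒ/ → /ʒə/.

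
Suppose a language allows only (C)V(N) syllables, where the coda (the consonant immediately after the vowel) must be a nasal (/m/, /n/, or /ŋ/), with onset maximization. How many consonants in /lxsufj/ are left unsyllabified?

The consonants /l/, /x/, /f/, /j/ cannot be parsed into a legal (C)V(N) syllable (only a nasal (/m/, /n/, or /ŋ/) is licensed in coda position; onsets are limited to one consonant).

4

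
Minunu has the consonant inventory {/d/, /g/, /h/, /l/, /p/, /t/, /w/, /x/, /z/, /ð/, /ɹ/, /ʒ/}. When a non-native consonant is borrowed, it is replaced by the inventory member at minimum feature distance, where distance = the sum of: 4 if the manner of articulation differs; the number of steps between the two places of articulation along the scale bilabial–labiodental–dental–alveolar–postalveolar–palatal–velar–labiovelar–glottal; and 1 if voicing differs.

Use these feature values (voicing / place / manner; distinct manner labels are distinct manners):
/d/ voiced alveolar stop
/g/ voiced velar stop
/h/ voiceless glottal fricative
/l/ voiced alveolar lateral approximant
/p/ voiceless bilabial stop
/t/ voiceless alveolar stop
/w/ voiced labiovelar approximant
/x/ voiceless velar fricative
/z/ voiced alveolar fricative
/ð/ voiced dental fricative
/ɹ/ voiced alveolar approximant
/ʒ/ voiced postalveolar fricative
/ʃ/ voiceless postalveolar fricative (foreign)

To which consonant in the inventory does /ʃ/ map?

ʒ

/ʒ/ is closest: same manner (fricative), place distance 0 (postalveolar→postalveolar), voicing differs (+1); total 1. Next closest is /x/ at distance 2.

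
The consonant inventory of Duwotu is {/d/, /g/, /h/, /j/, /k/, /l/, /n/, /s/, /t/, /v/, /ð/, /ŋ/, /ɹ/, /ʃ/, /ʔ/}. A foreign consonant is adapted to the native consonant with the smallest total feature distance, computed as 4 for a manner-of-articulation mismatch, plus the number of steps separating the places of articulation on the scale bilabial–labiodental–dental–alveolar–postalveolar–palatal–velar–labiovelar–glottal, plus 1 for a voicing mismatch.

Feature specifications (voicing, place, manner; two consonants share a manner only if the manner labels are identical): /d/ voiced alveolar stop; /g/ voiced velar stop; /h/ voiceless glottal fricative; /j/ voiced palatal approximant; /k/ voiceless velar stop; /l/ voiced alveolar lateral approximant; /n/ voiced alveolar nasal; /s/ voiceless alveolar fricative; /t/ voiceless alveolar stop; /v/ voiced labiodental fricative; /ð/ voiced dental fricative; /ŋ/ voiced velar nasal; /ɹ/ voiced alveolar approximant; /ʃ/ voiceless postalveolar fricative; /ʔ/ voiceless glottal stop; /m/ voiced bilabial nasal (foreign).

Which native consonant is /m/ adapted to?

/n/ is closest: same manner (nasal), place distance 3 (bilabial→alveolar), same voicing; total 3. Next closest is /v/ at distance 5.

n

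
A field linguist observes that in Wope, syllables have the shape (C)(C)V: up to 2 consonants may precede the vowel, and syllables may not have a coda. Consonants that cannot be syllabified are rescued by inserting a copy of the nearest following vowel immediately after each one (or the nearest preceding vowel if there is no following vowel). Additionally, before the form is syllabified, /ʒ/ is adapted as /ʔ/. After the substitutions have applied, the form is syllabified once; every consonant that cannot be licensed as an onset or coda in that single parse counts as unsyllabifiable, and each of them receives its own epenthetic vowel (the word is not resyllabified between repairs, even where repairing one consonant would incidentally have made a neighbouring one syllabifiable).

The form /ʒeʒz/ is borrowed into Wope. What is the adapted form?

Substitution: /ʒ/ → /ʔ/, giving /ʔeʔz/.
Under (C)(C)V, the unsyllabifiable consonants are /ʔ/, /z/ (no codas are permitted; onsets may contain at most 2 consonants).
Each unlicensed consonant becomes the onset of a new syllable: /ʔ/ → /ʔe/, /z/ → /ze/.

ʔeʔeze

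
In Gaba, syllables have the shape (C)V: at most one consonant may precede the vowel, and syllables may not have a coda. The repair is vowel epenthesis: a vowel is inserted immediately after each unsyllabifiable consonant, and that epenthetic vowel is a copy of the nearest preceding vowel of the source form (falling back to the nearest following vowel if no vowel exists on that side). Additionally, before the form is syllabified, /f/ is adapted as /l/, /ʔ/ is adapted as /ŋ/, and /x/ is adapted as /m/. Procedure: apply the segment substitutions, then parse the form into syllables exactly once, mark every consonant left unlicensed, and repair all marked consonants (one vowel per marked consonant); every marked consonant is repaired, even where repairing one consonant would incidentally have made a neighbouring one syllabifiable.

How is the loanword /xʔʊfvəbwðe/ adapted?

Substitution: /x/ → /m/, /ʔ/ → /ŋ/, /f/ → /l/, giving /mŋʊlvəbwðe/.
The consonants /m/, /l/, /b/, /w/ cannot be parsed into a legal (C)V syllable (no codas are permitted; onsets are limited to one consonant).
Epenthesis after each stranded consonant: /m/ → /mʊ/, /l/ → /lʊ/, /b/ → /bə/, /w/ → /wə/.

mʊŋʊlʊvəbəwəðe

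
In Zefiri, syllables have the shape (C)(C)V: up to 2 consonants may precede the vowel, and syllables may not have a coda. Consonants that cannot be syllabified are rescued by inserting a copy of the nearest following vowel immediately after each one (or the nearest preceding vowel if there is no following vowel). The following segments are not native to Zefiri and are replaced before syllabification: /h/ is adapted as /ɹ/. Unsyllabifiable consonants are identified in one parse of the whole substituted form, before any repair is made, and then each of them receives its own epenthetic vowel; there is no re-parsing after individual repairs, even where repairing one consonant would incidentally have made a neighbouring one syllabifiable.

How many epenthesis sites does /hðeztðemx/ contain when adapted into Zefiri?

3

After substitution the input is /ɹðeztðemx/.
The unsyllabifiable consonants are /z/, /m/, /x/; each receives one epenthetic vowel.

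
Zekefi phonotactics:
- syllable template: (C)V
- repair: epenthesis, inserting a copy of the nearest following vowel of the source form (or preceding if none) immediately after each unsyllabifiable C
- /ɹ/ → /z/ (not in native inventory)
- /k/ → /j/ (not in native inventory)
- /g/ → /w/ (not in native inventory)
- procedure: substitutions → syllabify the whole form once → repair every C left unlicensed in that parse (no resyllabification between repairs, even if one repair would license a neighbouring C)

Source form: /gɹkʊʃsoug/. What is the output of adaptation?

wʊzʊjʊʃosouwu

Substitution: /g/ → /w/, /ɹ/ → /z/, /k/ → /j/, giving /wzjʊʃsouw/.
Under (C)V, the unsyllabifiable consonants are /w/, /z/, /ʃ/, /w/ (no codas are permitted; onsets are limited to one consonant).
Epenthesis after each stranded consonant: /w/ → /wʊ/, /z/ → /zʊ/, /ʃ/ → /ʃo/, /w/ → /wu/.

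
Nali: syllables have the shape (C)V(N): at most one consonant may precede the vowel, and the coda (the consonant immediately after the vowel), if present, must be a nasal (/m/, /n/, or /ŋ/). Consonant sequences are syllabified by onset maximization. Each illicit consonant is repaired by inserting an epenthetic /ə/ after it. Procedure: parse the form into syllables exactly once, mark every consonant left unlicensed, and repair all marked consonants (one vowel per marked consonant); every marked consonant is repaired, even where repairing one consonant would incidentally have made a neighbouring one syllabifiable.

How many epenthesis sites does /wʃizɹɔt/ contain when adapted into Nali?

The unsyllabifiable consonants are /w/, /z/, /t/; each receives one epenthetic vowel.

3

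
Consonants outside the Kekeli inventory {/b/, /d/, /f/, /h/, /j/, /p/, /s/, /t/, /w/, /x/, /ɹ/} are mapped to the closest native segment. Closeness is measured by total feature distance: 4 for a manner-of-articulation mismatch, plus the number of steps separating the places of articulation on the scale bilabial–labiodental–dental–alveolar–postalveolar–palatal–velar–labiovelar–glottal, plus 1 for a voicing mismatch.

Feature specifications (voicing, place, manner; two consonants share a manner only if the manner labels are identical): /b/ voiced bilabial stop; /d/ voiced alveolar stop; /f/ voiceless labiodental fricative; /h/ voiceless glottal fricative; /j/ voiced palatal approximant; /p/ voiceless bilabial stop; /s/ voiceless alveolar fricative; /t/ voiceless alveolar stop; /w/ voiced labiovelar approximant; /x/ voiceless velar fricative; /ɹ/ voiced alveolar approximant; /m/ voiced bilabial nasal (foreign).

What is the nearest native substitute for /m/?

b

/b/ is closest: manner differs (nasal→stop, +4), place distance 0 (bilabial→bilabial), same voicing; total 4. Next closest is /p/ at distance 5.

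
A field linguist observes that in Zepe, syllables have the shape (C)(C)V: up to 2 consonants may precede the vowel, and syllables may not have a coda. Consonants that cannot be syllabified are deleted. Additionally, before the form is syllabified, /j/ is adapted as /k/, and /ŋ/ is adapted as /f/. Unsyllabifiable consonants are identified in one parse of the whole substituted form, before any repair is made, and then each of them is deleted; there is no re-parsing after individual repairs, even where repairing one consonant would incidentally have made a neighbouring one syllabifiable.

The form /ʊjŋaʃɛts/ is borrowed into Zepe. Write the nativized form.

Substitution: /j/ → /k/, /ŋ/ → /f/, giving /ʊkfaʃɛts/.
Syllabifying with onset maximization leaves /t/, /s/ stranded (no codas are permitted; onsets may contain at most 2 consonants).
Deleting the stranded consonants removes /t/, /s/.

ʊkfaʃɛ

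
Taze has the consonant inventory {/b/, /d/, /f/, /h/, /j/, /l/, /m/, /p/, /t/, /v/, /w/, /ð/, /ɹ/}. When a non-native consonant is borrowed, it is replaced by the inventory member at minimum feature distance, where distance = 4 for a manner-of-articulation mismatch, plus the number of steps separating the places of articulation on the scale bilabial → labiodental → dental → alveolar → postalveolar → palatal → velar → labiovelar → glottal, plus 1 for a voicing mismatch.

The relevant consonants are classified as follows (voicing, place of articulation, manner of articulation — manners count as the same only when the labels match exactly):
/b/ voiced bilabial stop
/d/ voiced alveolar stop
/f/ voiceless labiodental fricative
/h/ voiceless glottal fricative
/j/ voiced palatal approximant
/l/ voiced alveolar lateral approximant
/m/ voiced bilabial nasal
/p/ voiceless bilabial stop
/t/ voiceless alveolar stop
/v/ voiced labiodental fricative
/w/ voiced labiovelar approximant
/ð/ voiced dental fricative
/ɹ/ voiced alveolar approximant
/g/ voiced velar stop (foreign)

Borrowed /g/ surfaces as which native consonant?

d

/d/ is closest: same manner (stop), place distance 3 (velar→alveolar), same voicing; total 3. Next closest is /t/ at distance 4.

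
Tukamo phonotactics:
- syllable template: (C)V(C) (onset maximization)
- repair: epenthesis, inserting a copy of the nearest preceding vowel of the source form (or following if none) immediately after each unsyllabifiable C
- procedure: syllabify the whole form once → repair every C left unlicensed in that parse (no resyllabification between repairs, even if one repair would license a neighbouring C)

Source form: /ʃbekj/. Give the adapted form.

ʃebekje

Under (C)V(C), the unsyllabifiable consonants are /ʃ/, /j/ (at most one coda consonant is licensed; onsets are limited to one consonant).
Each unlicensed consonant becomes the onset of a new syllable: /ʃ/ → /ʃe/, /j/ → /je/.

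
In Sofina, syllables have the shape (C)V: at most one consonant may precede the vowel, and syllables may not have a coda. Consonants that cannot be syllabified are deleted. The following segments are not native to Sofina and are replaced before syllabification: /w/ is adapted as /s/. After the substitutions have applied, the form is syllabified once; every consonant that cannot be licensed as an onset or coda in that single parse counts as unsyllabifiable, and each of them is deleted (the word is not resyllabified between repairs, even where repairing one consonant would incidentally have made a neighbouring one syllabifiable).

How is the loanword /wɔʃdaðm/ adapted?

sɔda

Substitution: /w/ → /s/, giving /sɔʃdaðm/.
The consonants /ʃ/, /ð/, /m/ cannot be parsed into a legal (C)V syllable (no codas are permitted; onsets are limited to one consonant).
Deleting the stranded consonants removes /ʃ/, /ð/, /m/.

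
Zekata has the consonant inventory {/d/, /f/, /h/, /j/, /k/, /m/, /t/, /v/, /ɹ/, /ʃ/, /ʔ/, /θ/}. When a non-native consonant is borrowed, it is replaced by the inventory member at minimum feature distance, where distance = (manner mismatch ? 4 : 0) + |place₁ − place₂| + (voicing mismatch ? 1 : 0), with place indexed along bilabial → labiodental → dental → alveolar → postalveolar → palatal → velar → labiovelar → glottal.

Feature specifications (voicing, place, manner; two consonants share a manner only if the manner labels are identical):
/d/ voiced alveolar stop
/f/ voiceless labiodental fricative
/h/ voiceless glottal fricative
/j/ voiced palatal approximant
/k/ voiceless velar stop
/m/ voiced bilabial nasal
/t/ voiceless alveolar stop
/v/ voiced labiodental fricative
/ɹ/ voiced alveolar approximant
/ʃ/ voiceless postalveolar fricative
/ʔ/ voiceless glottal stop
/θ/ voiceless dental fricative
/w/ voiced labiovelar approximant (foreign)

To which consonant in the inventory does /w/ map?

j

/j/ is closest: same manner (approximant), place distance 2 (labiovelar→palatal), same voicing; total 2. Next closest is /ɹ/ at distance 4.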